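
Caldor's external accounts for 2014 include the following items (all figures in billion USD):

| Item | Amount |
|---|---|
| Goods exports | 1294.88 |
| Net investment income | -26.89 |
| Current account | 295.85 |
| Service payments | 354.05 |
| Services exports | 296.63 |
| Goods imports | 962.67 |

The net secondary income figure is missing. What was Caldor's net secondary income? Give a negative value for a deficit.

47.95

Current account = goods balance + services balance + net primary income + net secondary income
Sum of the known components = 247.90
Net secondary income = CA - (known components) = 295.85 - 247.90 = 47.95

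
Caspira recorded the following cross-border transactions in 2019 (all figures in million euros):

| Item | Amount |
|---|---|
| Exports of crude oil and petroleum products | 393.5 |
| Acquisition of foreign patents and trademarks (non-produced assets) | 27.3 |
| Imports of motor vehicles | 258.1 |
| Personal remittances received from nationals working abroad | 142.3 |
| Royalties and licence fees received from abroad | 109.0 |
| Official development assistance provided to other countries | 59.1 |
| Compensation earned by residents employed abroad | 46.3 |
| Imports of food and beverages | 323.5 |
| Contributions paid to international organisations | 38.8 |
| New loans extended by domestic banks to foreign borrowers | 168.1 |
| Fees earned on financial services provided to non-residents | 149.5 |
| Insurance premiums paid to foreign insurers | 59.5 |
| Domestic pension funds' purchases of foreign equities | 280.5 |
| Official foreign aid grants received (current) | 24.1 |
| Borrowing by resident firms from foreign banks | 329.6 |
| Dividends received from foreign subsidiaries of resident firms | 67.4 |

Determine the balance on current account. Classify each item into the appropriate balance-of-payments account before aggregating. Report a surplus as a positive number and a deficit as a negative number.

193.1

Goods: -258.1 + 393.5 - 323.5 = -188.1
Services: 109.0 - 59.5 + 149.5 = 199.0
Primary income: 67.4 + 46.3 = 113.7
Secondary income: -38.8 - 59.1 + 142.3 + 24.1 = 68.5
Current account = (-188.1) + 199.0 + 113.7 + 68.5 = 193.1
(Excluded from the current account — capital account: acquisition of foreign patents and trademarks (non-produced assets) 27.3; financial account: new loans extended by domestic banks to foreign borrowers 168.1, domestic pension funds' purchases of foreign equities 280.5, borrowing by resident firms from foreign banks 329.6.)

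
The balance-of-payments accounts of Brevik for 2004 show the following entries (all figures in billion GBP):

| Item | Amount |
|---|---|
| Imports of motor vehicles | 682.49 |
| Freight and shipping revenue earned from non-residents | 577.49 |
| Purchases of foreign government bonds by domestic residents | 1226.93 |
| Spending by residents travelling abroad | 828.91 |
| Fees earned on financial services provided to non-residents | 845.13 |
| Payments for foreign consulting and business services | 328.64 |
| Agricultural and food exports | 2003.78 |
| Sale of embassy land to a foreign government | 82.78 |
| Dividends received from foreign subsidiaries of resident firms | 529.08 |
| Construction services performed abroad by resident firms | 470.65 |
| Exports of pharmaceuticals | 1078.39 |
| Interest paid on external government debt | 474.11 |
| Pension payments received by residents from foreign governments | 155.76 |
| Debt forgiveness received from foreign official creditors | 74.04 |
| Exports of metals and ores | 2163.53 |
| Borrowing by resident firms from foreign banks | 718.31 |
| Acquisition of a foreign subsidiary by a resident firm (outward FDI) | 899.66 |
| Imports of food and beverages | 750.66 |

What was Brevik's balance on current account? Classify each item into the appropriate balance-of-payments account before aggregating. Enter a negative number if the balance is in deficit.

Goods: 1078.39 + 2163.53 + 2003.78 - 682.49 - 750.66 = 3812.55
Services: 470.65 - 828.91 + 577.49 + 845.13 - 328.64 = 735.72
Primary income: 529.08 - 474.11 = 54.97
Secondary income: 155.76
Current account = 3812.55 + 735.72 + 54.97 + 155.76 = 4759.00
(Excluded from the current account — financial account: purchases of foreign government bonds by domestic residents 1226.93, borrowing by resident firms from foreign banks 718.31, acquisition of a foreign subsidiary by a resident firm (outward FDI) 899.66; capital account: sale of embassy land to a foreign government 82.78, debt forgiveness received from foreign official creditors 74.04.)

4759.00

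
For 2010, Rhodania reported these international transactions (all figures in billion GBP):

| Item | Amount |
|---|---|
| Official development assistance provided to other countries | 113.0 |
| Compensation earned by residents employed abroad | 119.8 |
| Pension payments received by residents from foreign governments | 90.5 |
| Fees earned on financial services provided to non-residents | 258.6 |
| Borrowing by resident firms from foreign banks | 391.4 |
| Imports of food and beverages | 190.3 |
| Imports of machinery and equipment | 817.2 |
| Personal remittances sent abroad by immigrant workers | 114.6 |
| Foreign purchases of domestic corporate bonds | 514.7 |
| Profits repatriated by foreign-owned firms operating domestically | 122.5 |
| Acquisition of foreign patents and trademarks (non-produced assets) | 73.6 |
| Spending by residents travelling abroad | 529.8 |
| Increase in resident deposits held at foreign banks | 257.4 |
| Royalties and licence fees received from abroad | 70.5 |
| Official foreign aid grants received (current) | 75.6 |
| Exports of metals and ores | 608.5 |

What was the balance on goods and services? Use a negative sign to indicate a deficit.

Goods: -817.2 + 608.5 - 190.3 = -399.0
Services: 70.5 - 529.8 + 258.6 = -200.7
Trade balance = -399.0 + (-200.7) = -599.7
(Excluded from the trade balance — secondary income: official development assistance provided to other countries 113.0, pension payments received by residents from foreign governments 90.5, personal remittances sent abroad by immigrant workers 114.6, official foreign aid grants received (current) 75.6; primary income: compensation earned by residents employed abroad 119.8, profits repatriated by foreign-owned firms operating domestically 122.5; financial account: borrowing by resident firms from foreign banks 391.4, foreign purchases of domestic corporate bonds 514.7, increase in resident deposits held at foreign banks 257.4; capital account: acquisition of foreign patents and trademarks (non-produced assets) 73.6.)

-599.7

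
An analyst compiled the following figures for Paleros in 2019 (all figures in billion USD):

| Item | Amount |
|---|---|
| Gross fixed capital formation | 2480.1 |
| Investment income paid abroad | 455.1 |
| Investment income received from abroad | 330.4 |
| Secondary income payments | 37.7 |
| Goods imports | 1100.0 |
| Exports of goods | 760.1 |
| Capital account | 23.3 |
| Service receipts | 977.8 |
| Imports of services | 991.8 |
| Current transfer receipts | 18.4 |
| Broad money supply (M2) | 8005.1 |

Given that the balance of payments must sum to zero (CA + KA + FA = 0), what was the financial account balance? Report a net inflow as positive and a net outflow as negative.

Goods balance = 760.1 - 1100.0 = -339.9
Services balance = 977.8 - 991.8 = -14.0
Trade balance (goods + services) = -339.9 + (-14.0) = -353.9
Net primary income = 330.4 - 455.1 = -124.7
Net secondary income = 18.4 - 37.7 = -19.3
Current account = -353.9 + (-124.7) + (-19.3) = -497.9
Financial account = -(-497.9 + 23.3) = 474.6

474.6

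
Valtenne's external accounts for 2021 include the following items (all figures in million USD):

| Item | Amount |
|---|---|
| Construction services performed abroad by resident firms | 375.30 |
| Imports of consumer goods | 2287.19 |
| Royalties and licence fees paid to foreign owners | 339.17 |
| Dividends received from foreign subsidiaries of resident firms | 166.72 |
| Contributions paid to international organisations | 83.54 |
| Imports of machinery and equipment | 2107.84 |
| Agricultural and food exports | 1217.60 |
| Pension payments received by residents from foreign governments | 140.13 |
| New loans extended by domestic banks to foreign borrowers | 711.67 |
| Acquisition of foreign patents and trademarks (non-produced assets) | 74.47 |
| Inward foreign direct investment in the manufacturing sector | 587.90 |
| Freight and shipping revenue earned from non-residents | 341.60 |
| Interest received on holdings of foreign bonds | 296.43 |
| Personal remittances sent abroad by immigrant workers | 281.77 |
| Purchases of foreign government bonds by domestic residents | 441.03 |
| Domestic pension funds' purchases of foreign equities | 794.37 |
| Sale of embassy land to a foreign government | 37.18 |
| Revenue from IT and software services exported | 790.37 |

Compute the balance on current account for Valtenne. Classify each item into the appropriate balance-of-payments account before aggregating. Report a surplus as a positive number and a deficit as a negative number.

Goods: 1217.60 - 2287.19 - 2107.84 = -3177.43
Services: 341.60 - 339.17 + 790.37 + 375.30 = 1168.10
Primary income: 296.43 + 166.72 = 463.15
Secondary income: -281.77 + 140.13 - 83.54 = -225.18
Current account = (-3177.43) + 1168.10 + 463.15 + (-225.18) = -1771.36
(Excluded from the current account — financial account: new loans extended by domestic banks to foreign borrowers 711.67, inward foreign direct investment in the manufacturing sector 587.90, purchases of foreign government bonds by domestic residents 441.03, domestic pension funds' purchases of foreign equities 794.37; capital account: acquisition of foreign patents and trademarks (non-produced assets) 74.47, sale of embassy land to a foreign government 37.18.)

-1771.36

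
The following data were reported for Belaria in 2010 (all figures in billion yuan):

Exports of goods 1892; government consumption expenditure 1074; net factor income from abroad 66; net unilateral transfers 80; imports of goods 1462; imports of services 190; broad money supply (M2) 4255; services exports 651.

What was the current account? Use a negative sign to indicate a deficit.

Goods balance = 1892 - 1462 = 430
Services balance = 651 - 190 = 461
Trade balance (goods + services) = 430 + 461 = 891
Net primary income = 66
Net secondary income = 80
Current account = 891 + 66 + 80 = 1037

1037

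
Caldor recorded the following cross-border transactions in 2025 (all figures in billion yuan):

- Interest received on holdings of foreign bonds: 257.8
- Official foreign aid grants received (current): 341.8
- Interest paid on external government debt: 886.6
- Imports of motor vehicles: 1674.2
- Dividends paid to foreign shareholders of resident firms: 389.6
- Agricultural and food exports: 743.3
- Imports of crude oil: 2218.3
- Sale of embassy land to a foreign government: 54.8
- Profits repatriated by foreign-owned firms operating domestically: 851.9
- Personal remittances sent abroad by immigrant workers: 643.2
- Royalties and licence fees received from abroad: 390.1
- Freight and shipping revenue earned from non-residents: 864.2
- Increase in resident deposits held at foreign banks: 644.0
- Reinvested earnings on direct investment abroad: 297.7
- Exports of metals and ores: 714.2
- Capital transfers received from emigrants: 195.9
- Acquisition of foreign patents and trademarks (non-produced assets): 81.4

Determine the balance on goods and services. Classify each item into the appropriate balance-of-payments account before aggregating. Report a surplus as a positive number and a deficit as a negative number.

-1180.7

Goods: -2218.3 + 714.2 - 1674.2 + 743.3 = -2435.0
Services: 390.1 + 864.2 = 1254.3
Trade balance = -2435.0 + 1254.3 = -1180.7
(Excluded from the trade balance — primary income: interest received on holdings of foreign bonds 257.8, interest paid on external government debt 886.6, dividends paid to foreign shareholders of resident firms 389.6, profits repatriated by foreign-owned firms operating domestically 851.9, reinvested earnings on direct investment abroad 297.7; secondary income: official foreign aid grants received (current) 341.8, personal remittances sent abroad by immigrant workers 643.2; capital account: sale of embassy land to a foreign government 54.8, capital transfers received from emigrants 195.9, acquisition of foreign patents and trademarks (non-produced assets) 81.4; financial account: increase in resident deposits held at foreign banks 644.0.)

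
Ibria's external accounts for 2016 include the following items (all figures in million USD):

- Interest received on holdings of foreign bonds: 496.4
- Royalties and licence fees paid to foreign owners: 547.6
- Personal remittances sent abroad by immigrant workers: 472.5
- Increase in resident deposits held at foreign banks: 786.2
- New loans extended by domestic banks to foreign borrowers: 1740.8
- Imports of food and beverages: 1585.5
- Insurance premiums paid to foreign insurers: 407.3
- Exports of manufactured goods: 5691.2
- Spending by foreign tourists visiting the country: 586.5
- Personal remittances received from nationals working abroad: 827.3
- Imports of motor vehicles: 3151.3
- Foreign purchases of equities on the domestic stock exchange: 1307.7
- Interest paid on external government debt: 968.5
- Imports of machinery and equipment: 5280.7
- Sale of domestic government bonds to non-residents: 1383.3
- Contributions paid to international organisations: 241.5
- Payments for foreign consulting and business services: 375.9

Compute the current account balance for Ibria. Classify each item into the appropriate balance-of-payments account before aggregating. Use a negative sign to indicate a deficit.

Goods: 5691.2 - 3151.3 - 1585.5 - 5280.7 = -4326.3
Services: 586.5 - 407.3 - 375.9 - 547.6 = -744.3
Primary income: 496.4 - 968.5 = -472.1
Secondary income: -472.5 + 827.3 - 241.5 = 113.3
Current account = (-4326.3) + (-744.3) + (-472.1) + 113.3 = -5429.4
(Excluded from the current account — financial account: increase in resident deposits held at foreign banks 786.2, new loans extended by domestic banks to foreign borrowers 1740.8, foreign purchases of equities on the domestic stock exchange 1307.7, sale of domestic government bonds to non-residents 1383.3.)

-5429.4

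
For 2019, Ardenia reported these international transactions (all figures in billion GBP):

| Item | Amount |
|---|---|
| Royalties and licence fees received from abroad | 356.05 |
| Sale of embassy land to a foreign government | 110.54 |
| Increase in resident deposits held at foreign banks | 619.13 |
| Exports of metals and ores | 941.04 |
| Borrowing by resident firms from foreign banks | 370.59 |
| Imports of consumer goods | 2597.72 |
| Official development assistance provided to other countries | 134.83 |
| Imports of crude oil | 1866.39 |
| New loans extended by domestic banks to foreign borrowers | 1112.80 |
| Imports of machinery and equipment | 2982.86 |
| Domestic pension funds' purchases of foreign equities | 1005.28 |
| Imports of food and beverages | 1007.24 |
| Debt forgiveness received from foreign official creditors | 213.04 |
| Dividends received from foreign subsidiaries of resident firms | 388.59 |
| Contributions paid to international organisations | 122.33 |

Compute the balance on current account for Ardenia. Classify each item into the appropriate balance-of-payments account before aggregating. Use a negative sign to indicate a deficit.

-7025.69

Goods: -2982.86 - 1007.24 + 941.04 - 1866.39 - 2597.72 = -7513.17
Services: 356.05
Primary income: 388.59
Secondary income: -122.33 - 134.83 = -257.16
Current account = (-7513.17) + 356.05 + 388.59 + (-257.16) = -7025.69
(Excluded from the current account — capital account: sale of embassy land to a foreign government 110.54, debt forgiveness received from foreign official creditors 213.04; financial account: increase in resident deposits held at foreign banks 619.13, borrowing by resident firms from foreign banks 370.59, new loans extended by domestic banks to foreign borrowers 1112.80, domestic pension funds' purchases of foreign equities 1005.28.)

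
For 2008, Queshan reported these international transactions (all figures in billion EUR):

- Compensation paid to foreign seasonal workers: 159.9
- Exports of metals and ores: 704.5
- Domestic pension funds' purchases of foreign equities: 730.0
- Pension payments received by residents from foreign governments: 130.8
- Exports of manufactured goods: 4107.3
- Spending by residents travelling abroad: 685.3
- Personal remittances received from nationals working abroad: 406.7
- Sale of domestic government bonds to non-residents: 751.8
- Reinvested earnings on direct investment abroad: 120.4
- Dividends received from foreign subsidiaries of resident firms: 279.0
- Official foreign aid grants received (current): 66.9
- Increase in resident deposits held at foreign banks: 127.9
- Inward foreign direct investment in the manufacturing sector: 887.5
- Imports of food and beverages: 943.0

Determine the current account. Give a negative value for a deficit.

Goods: 704.5 - 943.0 + 4107.3 = 3868.8
Services: -685.3
Primary income: -159.9 + 120.4 + 279.0 = 239.5
Secondary income: 130.8 + 66.9 + 406.7 = 604.4
Current account = 3868.8 + (-685.3) + 239.5 + 604.4 = 4027.4
(Excluded from the current account — financial account: domestic pension funds' purchases of foreign equities 730.0, sale of domestic government bonds to non-residents 751.8, increase in resident deposits held at foreign banks 127.9, inward foreign direct investment in the manufacturing sector 887.5.)

4027.4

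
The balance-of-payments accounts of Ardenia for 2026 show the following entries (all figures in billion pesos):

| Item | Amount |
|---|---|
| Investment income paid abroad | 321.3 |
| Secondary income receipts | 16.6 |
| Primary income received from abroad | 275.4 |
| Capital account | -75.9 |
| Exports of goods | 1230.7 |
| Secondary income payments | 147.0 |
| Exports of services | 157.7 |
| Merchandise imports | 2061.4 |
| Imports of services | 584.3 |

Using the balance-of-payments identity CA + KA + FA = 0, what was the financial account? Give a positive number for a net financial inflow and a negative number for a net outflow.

1509.5

Goods balance = 1230.7 - 2061.4 = -830.7
Services balance = 157.7 - 584.3 = -426.6
Trade balance (goods + services) = -830.7 + (-426.6) = -1257.3
Net primary income = 275.4 - 321.3 = -45.9
Net secondary income = 16.6 - 147.0 = -130.4
Current account = -1257.3 + (-45.9) + (-130.4) = -1433.6
Financial account = -(-1433.6 + (-75.9)) = 1509.5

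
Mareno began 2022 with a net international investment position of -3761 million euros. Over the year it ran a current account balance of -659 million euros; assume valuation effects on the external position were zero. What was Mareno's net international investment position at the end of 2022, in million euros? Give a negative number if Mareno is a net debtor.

With no valuation effects, change in NIIP = current account = -659
End-of-year NIIP = -3761 + (-659) = -4420

-4420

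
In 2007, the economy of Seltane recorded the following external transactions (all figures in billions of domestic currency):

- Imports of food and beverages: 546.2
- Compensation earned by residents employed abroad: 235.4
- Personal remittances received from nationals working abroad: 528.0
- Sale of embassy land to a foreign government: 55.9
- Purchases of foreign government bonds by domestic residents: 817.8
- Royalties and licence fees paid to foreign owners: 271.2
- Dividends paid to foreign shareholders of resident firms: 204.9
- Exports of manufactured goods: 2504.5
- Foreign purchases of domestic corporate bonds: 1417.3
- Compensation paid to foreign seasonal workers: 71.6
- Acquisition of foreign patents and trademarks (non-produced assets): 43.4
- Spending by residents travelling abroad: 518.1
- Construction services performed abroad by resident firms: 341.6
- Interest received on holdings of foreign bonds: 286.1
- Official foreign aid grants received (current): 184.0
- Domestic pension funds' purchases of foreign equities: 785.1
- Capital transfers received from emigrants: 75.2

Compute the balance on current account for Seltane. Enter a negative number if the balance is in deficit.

2467.6

Goods: -546.2 + 2504.5 = 1958.3
Services: -518.1 + 341.6 - 271.2 = -447.7
Primary income: -204.9 + 235.4 + 286.1 - 71.6 = 245.0
Secondary income: 184.0 + 528.0 = 712.0
Current account = 1958.3 + (-447.7) + 245.0 + 712.0 = 2467.6
(Excluded from the current account — capital account: sale of embassy land to a foreign government 55.9, acquisition of foreign patents and trademarks (non-produced assets) 43.4, capital transfers received from emigrants 75.2; financial account: purchases of foreign government bonds by domestic residents 817.8, foreign purchases of domestic corporate bonds 1417.3, domestic pension funds' purchases of foreign equities 785.1.)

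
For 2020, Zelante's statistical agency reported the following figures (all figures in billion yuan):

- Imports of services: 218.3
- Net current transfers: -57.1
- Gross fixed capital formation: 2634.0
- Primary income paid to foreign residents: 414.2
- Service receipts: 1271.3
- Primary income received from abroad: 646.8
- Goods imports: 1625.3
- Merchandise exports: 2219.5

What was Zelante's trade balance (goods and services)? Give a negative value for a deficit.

Goods balance = 2219.5 - 1625.3 = 594.2
Services balance = 1271.3 - 218.3 = 1053.0
Trade balance (goods + services) = 594.2 + 1053.0 = 1647.2

1647.2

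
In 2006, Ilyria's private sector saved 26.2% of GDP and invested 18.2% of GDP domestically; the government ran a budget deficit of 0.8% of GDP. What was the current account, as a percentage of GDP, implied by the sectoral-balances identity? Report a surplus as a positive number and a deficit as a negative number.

By the sectoral-balances identity, CA = (S_private - I) + (T - G).
Private balance = 26.2 - 18.2 = 8.0
Government balance (T - G) = -0.8
CA = 8.0 + (-0.8) = 7.2

7.2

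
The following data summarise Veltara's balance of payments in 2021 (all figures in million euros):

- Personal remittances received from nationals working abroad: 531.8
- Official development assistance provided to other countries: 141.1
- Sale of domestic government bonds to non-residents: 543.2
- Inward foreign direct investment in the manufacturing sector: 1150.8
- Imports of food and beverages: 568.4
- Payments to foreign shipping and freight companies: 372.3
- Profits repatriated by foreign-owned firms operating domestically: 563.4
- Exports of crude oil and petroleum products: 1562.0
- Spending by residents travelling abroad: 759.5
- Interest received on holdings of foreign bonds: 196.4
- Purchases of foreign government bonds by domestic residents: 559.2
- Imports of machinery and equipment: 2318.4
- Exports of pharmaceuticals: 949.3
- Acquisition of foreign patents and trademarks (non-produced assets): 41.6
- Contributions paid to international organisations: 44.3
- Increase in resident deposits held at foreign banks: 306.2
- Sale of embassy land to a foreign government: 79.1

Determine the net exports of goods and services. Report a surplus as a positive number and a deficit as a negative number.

Goods: 949.3 - 2318.4 + 1562.0 - 568.4 = -375.5
Services: -372.3 - 759.5 = -1131.8
Trade balance = -375.5 + (-1131.8) = -1507.3
(Excluded from the trade balance — secondary income: personal remittances received from nationals working abroad 531.8, official development assistance provided to other countries 141.1, contributions paid to international organisations 44.3; financial account: sale of domestic government bonds to non-residents 543.2, inward foreign direct investment in the manufacturing sector 1150.8, purchases of foreign government bonds by domestic residents 559.2, increase in resident deposits held at foreign banks 306.2; primary income: profits repatriated by foreign-owned firms operating domestically 563.4, interest received on holdings of foreign bonds 196.4; capital account: acquisition of foreign patents and trademarks (non-produced assets) 41.6, sale of embassy land to a foreign government 79.1.)

-1507.3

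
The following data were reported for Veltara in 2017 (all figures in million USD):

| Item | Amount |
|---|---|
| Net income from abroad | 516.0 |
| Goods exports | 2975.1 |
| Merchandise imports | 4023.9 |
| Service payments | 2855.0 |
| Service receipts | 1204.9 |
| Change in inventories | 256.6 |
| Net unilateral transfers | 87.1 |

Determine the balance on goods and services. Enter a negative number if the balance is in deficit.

-2698.9

Goods balance = 2975.1 - 4023.9 = -1048.8
Services balance = 1204.9 - 2855.0 = -1650.1
Trade balance (goods + services) = -1048.8 + (-1650.1) = -2698.9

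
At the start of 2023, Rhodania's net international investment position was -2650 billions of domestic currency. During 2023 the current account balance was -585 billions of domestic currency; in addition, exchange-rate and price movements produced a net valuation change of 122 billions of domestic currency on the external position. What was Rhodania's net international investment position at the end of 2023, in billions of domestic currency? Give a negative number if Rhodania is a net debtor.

Change in NIIP = current account + net valuation change = -585 + 122 = -463
End-of-year NIIP = -2650 + (-463) = -3113

-3113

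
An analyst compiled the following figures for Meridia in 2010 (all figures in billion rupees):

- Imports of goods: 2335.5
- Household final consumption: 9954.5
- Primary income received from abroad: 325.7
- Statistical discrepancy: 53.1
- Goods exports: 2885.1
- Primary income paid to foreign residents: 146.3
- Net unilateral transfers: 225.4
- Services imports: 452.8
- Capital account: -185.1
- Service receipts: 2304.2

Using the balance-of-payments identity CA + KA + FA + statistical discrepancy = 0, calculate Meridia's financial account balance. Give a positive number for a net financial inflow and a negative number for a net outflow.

Goods balance = 2885.1 - 2335.5 = 549.6
Services balance = 2304.2 - 452.8 = 1851.4
Trade balance (goods + services) = 549.6 + 1851.4 = 2401.0
Net primary income = 325.7 - 146.3 = 179.4
Net secondary income = 225.4
Current account = 2401.0 + 179.4 + 225.4 = 2805.8
Financial account = -(2805.8 + (-185.1) + 53.1) = -2673.8

-2673.8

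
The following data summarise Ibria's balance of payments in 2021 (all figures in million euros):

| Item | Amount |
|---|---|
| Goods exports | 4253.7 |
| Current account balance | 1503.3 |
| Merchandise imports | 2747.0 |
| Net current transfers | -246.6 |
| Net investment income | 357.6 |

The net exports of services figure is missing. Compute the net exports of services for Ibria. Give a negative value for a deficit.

Current account = goods balance + services balance + net primary income + net secondary income
Sum of the known components = 1617.7
Net exports of services = CA - (known components) = 1503.3 - 1617.7 = -114.4

-114.4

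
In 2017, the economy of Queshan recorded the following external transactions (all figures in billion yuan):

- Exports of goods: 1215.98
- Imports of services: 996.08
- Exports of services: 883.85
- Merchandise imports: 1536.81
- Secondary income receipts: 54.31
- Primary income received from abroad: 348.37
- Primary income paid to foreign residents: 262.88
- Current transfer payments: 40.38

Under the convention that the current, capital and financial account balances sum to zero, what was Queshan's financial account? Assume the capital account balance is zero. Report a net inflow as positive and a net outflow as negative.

Goods balance = 1215.98 - 1536.81 = -320.83
Services balance = 883.85 - 996.08 = -112.23
Trade balance (goods + services) = -320.83 + (-112.23) = -433.06
Net primary income = 348.37 - 262.88 = 85.49
Net secondary income = 54.31 - 40.38 = 13.93
Current account = -433.06 + 85.49 + 13.93 = -333.64
Financial account = -(-333.64) = 333.64

333.64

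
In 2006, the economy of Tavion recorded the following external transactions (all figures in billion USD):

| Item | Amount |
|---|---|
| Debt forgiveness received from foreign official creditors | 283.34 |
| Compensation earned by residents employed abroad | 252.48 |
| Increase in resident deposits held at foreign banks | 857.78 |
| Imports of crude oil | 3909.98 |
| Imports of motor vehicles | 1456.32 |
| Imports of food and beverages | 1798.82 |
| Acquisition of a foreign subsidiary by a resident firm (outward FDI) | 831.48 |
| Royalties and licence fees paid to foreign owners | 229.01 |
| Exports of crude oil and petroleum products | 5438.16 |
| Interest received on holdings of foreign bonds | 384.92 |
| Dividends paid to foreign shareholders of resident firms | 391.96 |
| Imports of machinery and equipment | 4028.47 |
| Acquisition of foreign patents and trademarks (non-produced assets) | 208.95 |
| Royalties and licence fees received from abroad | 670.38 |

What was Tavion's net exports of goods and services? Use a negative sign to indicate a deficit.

-5314.06

Goods: -3909.98 - 1798.82 + 5438.16 - 4028.47 - 1456.32 = -5755.43
Services: -229.01 + 670.38 = 441.37
Trade balance = -5755.43 + 441.37 = -5314.06
(Excluded from the trade balance — capital account: debt forgiveness received from foreign official creditors 283.34, acquisition of foreign patents and trademarks (non-produced assets) 208.95; primary income: compensation earned by residents employed abroad 252.48, interest received on holdings of foreign bonds 384.92, dividends paid to foreign shareholders of resident firms 391.96; financial account: increase in resident deposits held at foreign banks 857.78, acquisition of a foreign subsidiary by a resident firm (outward FDI) 831.48.)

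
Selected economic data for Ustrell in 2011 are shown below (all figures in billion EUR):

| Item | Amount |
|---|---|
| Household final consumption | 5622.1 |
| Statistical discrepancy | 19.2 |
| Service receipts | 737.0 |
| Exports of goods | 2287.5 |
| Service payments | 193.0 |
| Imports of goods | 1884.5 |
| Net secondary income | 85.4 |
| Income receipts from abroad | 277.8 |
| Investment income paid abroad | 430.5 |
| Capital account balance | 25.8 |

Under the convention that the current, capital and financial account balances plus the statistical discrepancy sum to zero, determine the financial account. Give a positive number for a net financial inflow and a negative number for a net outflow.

-924.7

Goods balance = 2287.5 - 1884.5 = 403.0
Services balance = 737.0 - 193.0 = 544.0
Trade balance (goods + services) = 403.0 + 544.0 = 947.0
Net primary income = 277.8 - 430.5 = -152.7
Net secondary income = 85.4
Current account = 947.0 + (-152.7) + 85.4 = 879.7
Financial account = -(879.7 + 25.8 + 19.2) = -924.7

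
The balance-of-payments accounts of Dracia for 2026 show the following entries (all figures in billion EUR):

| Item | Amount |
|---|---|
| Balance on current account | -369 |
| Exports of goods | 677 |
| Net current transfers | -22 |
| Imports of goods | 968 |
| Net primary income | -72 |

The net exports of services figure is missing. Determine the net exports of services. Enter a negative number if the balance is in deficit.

Current account = goods balance + services balance + net primary income + net secondary income
Sum of the known components = -385
Net exports of services = CA - (known components) = -369 - (-385) = 16

16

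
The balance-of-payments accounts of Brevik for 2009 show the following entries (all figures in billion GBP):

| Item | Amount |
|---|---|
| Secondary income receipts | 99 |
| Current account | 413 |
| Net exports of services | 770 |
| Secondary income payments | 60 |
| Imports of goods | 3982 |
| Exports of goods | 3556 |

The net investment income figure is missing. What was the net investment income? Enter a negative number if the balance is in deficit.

30

Current account = goods balance + services balance + net primary income + net secondary income
Sum of the known components = 383
Net investment income = CA - (known components) = 413 - 383 = 30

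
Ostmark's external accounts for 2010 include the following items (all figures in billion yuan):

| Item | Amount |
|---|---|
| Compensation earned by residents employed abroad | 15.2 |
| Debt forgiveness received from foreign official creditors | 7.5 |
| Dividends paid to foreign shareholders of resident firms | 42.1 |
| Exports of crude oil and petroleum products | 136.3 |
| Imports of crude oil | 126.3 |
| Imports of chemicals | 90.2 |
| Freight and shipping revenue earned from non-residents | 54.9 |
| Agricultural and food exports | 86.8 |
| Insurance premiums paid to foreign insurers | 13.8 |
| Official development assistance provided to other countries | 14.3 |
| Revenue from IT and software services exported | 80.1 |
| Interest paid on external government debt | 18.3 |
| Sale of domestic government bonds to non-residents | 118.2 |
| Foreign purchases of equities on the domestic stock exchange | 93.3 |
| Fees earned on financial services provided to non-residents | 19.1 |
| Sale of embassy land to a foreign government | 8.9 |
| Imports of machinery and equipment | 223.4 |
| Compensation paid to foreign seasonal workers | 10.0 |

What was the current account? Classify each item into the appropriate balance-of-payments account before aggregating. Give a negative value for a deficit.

-146.0

Goods: 86.8 + 136.3 - 90.2 - 126.3 - 223.4 = -216.8
Services: -13.8 + 19.1 + 80.1 + 54.9 = 140.3
Primary income: -10.0 + 15.2 - 42.1 - 18.3 = -55.2
Secondary income: -14.3
Current account = (-216.8) + 140.3 + (-55.2) + (-14.3) = -146.0
(Excluded from the current account — capital account: debt forgiveness received from foreign official creditors 7.5, sale of embassy land to a foreign government 8.9; financial account: sale of domestic government bonds to non-residents 118.2, foreign purchases of equities on the domestic stock exchange 93.3.)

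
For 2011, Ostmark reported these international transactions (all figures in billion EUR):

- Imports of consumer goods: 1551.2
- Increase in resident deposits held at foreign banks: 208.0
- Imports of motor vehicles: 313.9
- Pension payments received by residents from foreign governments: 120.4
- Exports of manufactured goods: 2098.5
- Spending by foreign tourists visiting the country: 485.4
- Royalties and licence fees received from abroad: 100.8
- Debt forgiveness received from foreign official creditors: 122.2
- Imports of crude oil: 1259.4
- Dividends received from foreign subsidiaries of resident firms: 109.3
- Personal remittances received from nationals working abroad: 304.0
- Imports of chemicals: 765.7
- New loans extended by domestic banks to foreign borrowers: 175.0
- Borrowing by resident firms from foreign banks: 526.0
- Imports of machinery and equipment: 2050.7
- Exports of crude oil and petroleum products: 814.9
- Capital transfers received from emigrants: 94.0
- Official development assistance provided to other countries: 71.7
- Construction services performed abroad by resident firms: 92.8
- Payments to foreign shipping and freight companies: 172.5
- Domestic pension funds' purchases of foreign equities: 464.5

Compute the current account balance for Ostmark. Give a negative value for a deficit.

-2059.0

Goods: 814.9 - 1551.2 - 2050.7 - 765.7 - 1259.4 + 2098.5 - 313.9 = -3027.5
Services: 100.8 + 485.4 + 92.8 - 172.5 = 506.5
Primary income: 109.3
Secondary income: 304.0 - 71.7 + 120.4 = 352.7
Current account = (-3027.5) + 506.5 + 109.3 + 352.7 = -2059.0
(Excluded from the current account — financial account: increase in resident deposits held at foreign banks 208.0, new loans extended by domestic banks to foreign borrowers 175.0, borrowing by resident firms from foreign banks 526.0, domestic pension funds' purchases of foreign equities 464.5; capital account: debt forgiveness received from foreign official creditors 122.2, capital transfers received from emigrants 94.0.)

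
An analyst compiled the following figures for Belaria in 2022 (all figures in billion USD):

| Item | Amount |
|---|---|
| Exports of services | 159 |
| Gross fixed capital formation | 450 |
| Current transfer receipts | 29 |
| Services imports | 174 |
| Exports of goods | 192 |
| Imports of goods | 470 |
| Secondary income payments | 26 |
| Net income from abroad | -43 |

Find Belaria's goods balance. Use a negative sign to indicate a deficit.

Goods balance = 192 - 470 = -278

-278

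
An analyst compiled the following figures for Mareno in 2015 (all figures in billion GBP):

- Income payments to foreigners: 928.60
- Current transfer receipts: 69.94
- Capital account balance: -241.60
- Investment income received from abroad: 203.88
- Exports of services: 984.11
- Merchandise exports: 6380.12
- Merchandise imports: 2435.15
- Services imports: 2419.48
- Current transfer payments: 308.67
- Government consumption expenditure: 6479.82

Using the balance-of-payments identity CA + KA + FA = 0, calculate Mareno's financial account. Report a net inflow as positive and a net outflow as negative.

-1304.55

Goods balance = 6380.12 - 2435.15 = 3944.97
Services balance = 984.11 - 2419.48 = -1435.37
Trade balance (goods + services) = 3944.97 + (-1435.37) = 2509.60
Net primary income = 203.88 - 928.60 = -724.72
Net secondary income = 69.94 - 308.67 = -238.73
Current account = 2509.60 + (-724.72) + (-238.73) = 1546.15
Financial account = -(1546.15 + (-241.60)) = -1304.55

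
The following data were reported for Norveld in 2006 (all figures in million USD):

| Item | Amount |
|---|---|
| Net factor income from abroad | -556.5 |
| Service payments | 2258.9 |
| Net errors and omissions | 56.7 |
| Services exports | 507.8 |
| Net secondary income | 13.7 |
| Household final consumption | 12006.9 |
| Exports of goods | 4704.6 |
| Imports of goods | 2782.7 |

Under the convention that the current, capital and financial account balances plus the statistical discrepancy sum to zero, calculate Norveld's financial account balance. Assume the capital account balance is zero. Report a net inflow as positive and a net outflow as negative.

Goods balance = 4704.6 - 2782.7 = 1921.9
Services balance = 507.8 - 2258.9 = -1751.1
Trade balance (goods + services) = 1921.9 + (-1751.1) = 170.8
Net primary income = -556.5
Net secondary income = 13.7
Current account = 170.8 + (-556.5) + 13.7 = -372.0
Financial account = -(-372.0 + 56.7) = 315.3

315.3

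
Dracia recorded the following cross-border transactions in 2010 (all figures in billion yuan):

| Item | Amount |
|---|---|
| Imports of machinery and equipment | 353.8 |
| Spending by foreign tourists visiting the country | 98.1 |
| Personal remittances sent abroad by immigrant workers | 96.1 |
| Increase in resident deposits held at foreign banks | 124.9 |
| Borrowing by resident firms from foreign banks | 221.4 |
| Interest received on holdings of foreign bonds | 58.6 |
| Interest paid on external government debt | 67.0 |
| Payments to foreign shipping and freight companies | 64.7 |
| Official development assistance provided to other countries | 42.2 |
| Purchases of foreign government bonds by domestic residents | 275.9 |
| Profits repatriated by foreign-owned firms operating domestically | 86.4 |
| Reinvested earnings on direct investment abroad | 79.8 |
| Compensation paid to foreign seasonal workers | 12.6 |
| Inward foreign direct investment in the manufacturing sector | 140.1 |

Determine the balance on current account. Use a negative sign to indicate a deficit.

Goods: -353.8
Services: 98.1 - 64.7 = 33.4
Primary income: -67.0 + 58.6 - 12.6 - 86.4 + 79.8 = -27.6
Secondary income: -96.1 - 42.2 = -138.3
Current account = (-353.8) + 33.4 + (-27.6) + (-138.3) = -486.3
(Excluded from the current account — financial account: increase in resident deposits held at foreign banks 124.9, borrowing by resident firms from foreign banks 221.4, purchases of foreign government bonds by domestic residents 275.9, inward foreign direct investment in the manufacturing sector 140.1.)

-486.3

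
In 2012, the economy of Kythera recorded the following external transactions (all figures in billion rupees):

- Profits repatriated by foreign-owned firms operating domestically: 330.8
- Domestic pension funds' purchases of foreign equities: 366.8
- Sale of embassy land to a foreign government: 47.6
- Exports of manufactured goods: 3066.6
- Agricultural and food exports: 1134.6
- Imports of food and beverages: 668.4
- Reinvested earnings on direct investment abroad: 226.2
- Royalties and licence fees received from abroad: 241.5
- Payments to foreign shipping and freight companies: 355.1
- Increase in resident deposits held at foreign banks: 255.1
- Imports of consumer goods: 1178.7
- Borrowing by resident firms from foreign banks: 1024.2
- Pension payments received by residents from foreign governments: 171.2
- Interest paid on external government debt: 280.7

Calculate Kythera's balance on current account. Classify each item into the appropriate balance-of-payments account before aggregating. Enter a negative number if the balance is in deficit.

Goods: -668.4 + 1134.6 - 1178.7 + 3066.6 = 2354.1
Services: 241.5 - 355.1 = -113.6
Primary income: -280.7 - 330.8 + 226.2 = -385.3
Secondary income: 171.2
Current account = 2354.1 + (-113.6) + (-385.3) + 171.2 = 2026.4
(Excluded from the current account — financial account: domestic pension funds' purchases of foreign equities 366.8, increase in resident deposits held at foreign banks 255.1, borrowing by resident firms from foreign banks 1024.2; capital account: sale of embassy land to a foreign government 47.6.)

2026.4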